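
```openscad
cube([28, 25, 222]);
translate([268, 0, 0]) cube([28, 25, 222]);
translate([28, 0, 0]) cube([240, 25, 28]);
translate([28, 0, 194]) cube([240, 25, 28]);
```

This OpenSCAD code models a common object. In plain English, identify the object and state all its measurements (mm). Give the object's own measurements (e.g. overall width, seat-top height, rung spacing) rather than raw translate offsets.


A rectangular picture frame lying in the x–z plane (depth along y). The opening is 240 mm wide (x) by 166 mm tall (z), surrounded by a border 28 mm wide on all four sides. The frame is 25 mm deep and is made of two full-height vertical stiles with two horizontal rails fitted between them.


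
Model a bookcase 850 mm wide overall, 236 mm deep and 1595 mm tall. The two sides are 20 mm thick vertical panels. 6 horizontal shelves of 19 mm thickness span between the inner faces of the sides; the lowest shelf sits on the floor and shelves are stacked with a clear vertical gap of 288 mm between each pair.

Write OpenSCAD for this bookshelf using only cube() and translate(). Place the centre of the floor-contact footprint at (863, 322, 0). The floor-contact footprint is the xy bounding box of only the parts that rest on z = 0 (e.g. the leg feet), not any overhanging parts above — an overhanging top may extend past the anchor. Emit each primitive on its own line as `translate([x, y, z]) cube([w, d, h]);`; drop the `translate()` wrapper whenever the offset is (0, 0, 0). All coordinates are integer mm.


translate([438, 204, 0]) cube([20, 236, 1595]);
translate([1268, 204, 0]) cube([20, 236, 1595]);
translate([458, 204, 0]) cube([810, 236, 19]);
translate([458, 204, 307]) cube([810, 236, 19]);
translate([458, 204, 614]) cube([810, 236, 19]);
translate([458, 204, 921]) cube([810, 236, 19]);
translate([458, 204, 1228]) cube([810, 236, 19]);
translate([458, 204, 1535]) cube([810, 236, 19]);


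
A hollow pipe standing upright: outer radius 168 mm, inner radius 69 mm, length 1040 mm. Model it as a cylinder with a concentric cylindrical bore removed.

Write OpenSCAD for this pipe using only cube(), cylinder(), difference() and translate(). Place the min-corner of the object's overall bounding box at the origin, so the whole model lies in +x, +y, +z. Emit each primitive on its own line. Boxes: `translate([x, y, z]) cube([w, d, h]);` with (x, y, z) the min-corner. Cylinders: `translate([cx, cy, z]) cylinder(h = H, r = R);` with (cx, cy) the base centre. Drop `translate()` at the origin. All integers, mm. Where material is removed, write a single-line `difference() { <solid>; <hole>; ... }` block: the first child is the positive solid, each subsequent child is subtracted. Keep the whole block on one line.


difference() { translate([168, 168, 0]) cylinder(h = 1040, r = 168); translate([168, 168, 0]) cylinder(h = 1040, r = 69); }


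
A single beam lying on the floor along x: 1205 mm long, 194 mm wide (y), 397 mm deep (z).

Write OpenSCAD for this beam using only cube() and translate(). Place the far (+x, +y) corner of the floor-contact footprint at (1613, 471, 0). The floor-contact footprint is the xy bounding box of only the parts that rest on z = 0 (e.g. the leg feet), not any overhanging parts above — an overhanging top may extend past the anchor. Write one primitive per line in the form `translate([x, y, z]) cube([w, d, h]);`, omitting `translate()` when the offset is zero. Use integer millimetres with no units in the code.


translate([408, 277, 0]) cube([1205, 194, 397]);


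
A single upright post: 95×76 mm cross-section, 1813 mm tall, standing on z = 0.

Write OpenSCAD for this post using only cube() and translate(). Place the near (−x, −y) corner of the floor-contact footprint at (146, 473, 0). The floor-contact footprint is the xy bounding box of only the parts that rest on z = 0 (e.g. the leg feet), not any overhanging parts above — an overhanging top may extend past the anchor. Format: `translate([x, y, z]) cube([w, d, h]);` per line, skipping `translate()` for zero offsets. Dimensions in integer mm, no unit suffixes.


translate([146, 473, 0]) cube([95, 76, 1813]);


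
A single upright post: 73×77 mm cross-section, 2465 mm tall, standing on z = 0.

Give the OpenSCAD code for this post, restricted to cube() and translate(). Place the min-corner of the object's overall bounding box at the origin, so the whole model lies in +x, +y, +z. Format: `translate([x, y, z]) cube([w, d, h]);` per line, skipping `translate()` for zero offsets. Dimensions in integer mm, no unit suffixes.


cube([73, 77, 2465]);


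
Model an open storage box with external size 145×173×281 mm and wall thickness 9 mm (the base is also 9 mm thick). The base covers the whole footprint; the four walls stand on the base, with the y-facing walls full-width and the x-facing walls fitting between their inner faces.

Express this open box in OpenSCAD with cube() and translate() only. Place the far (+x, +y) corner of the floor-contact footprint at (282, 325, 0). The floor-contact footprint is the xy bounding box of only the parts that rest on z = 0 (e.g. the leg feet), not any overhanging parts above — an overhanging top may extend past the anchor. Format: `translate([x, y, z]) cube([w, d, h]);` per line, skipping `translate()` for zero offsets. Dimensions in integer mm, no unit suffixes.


translate([137, 152, 0]) cube([145, 173, 9]);
translate([137, 152, 9]) cube([145, 9, 272]);
translate([137, 316, 9]) cube([145, 9, 272]);
translate([137, 161, 9]) cube([9, 155, 272]);
translate([273, 161, 9]) cube([9, 155, 272]);


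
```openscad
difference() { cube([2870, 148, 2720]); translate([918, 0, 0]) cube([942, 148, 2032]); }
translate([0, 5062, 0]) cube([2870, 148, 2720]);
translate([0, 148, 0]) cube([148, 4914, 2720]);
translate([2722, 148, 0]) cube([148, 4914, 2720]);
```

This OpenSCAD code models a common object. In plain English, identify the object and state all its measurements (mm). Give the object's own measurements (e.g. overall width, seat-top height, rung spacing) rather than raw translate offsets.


A single room: four walls, each 2720 mm tall and 148 mm thick, enclosing an outside footprint 2870×5210 mm (x × y), no floor or roof. The front and back walls (−y and +y sides) run the full x-width; the side walls fit between their inner faces. A door opening 942 mm wide and 2032 mm tall is cut through the front wall from the floor up, its −x edge 918 mm from the wall's −x end.


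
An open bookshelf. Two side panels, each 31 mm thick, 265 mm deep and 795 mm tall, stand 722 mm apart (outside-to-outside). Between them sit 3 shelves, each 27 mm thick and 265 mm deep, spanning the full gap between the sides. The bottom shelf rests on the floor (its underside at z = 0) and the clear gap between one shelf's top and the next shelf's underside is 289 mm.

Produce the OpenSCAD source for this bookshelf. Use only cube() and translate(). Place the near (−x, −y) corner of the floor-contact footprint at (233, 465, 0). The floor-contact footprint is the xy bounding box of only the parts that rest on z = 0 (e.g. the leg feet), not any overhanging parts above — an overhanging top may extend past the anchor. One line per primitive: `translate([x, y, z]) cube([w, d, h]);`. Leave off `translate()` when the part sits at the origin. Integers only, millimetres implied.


translate([233, 465, 0]) cube([31, 265, 795]);
translate([924, 465, 0]) cube([31, 265, 795]);
translate([264, 465, 0]) cube([660, 265, 27]);
translate([264, 465, 316]) cube([660, 265, 27]);
translate([264, 465, 632]) cube([660, 265, 27]);


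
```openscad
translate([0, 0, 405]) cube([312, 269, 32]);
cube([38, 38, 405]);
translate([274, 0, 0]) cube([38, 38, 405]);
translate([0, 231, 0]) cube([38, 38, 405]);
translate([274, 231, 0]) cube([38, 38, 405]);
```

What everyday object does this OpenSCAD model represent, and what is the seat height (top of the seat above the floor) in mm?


A stool. The seat height is 437 mm.

A 312×269×32 slab at z = 405 on four corner posts — a stool. The seat top is 405 + 32 = 437 mm.


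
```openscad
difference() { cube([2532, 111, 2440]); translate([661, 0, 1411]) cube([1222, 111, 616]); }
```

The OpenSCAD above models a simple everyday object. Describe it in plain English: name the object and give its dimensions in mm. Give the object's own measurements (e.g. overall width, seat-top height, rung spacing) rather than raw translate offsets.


A wall 2532 mm long (x), 111 mm thick (y), 2440 mm tall, with a rectangular window opening cut through it. The opening is 1222 mm wide and 616 mm tall; its sill is at z = 1411 mm and its near (−x) edge is 661 mm from the wall's −x end. The opening passes through the full wall thickness.


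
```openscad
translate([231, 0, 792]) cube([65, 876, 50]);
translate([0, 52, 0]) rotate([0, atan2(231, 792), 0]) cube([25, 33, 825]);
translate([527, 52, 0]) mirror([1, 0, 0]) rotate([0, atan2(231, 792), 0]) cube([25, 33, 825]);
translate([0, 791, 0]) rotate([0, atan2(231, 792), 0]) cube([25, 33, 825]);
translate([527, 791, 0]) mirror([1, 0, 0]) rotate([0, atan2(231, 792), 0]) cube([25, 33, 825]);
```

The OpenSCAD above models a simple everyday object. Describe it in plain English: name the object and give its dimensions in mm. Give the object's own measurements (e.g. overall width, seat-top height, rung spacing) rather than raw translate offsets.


A sawhorse. A 65×876×50 mm beam (x, y, z) sits on two A-frame leg pairs. Each pair is two raked legs of 25×33 mm section (33 mm along y) splaying symmetrically in x. Each leg rises 792 mm vertically over 231 mm of horizontal reach and is 825 mm long along its own axis. Every leg's outer bottom edge rests on the floor and its outer top edge meets a bottom edge of the beam — the left legs (tilting toward +x) meet the beam's −x bottom edge, the right legs (their mirror images, tilting toward −x) meet its +x bottom edge — so the leg tops tuck under the beam, the beam's underside is 792 mm above the floor, and the feet are 527 mm apart outside-to-outside with the beam centred between them. The two leg pairs are set in 52 mm from either end of the beam.


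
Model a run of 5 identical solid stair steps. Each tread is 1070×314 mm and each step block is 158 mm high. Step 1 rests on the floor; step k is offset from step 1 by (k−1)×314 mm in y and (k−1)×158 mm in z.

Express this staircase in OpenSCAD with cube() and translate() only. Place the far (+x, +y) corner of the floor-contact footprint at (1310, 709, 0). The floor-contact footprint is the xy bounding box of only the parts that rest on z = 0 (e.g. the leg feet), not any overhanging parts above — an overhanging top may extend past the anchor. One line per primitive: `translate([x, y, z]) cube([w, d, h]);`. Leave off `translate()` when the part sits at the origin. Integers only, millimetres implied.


translate([240, 395, 0]) cube([1070, 314, 158]);
translate([240, 709, 158]) cube([1070, 314, 158]);
translate([240, 1023, 316]) cube([1070, 314, 158]);
translate([240, 1337, 474]) cube([1070, 314, 158]);
translate([240, 1651, 632]) cube([1070, 314, 158]);


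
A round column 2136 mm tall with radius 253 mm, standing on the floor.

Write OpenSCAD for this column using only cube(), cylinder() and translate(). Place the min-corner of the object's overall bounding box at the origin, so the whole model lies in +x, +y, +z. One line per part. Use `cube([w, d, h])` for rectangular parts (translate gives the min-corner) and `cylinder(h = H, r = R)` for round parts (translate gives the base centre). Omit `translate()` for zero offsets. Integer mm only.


translate([253, 253, 0]) cylinder(h = 2136, r = 253);


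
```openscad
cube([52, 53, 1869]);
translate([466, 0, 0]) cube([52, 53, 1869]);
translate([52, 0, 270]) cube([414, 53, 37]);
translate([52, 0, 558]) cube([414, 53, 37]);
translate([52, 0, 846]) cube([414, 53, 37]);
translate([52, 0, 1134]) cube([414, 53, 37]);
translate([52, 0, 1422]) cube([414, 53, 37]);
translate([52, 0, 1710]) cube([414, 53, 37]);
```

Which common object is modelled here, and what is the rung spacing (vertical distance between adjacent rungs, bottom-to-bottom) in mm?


A ladder. The rung spacing is 288 mm.

Two tall 52×53 posts with 6 short bars between them — a ladder. Adjacent rungs sit at z = 270 and z = 558, so the spacing is 558 − 270 = 288 mm.


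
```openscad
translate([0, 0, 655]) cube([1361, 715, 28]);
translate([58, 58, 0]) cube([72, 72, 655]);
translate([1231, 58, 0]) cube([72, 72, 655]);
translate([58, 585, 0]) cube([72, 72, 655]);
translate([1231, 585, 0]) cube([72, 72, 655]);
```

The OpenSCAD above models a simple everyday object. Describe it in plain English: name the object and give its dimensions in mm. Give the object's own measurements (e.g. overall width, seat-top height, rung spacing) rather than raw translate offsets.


A rectangular dining table. The top is 1361×715×28 mm with its upper surface at z = 683 mm. It stands on four 72×72 mm square legs, each inset 58 mm from the nearest pair of top edges, running from the floor to the underside of the top.


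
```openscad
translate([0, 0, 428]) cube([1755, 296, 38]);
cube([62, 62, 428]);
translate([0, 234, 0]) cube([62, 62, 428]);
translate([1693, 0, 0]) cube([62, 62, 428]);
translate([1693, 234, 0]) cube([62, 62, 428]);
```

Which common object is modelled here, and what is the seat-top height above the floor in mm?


A bench. The seat-top height is 466 mm.

A long slab on four corner posts — a bench. The slab sits at z = 428 with thickness 38, so the top is 428 + 38 = 466 mm.


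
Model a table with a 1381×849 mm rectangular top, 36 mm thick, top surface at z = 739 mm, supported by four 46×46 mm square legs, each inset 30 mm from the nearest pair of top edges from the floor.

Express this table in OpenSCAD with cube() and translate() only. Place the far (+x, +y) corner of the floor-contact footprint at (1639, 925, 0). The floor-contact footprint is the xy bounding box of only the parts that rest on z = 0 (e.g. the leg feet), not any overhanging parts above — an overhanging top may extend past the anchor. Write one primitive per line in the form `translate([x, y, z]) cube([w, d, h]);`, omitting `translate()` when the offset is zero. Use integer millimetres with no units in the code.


translate([288, 106, 703]) cube([1381, 849, 36]);
translate([318, 136, 0]) cube([46, 46, 703]);
translate([1593, 136, 0]) cube([46, 46, 703]);
translate([318, 879, 0]) cube([46, 46, 703]);
translate([1593, 879, 0]) cube([46, 46, 703]);


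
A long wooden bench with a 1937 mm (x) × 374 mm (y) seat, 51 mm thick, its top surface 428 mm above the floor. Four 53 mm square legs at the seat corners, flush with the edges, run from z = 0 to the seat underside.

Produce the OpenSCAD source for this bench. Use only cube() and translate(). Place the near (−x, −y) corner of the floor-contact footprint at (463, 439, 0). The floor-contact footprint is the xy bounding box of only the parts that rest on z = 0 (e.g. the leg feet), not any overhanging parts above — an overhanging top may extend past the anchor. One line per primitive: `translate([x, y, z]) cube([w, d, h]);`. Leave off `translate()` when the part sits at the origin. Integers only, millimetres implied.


// leg_h = 428 − 51 = 377
translate([463, 439, 377]) cube([1937, 374, 51]);
translate([463, 439, 0]) cube([53, 53, 377]);
translate([463, 760, 0]) cube([53, 53, 377]);
translate([2347, 439, 0]) cube([53, 53, 377]);
translate([2347, 760, 0]) cube([53, 53, 377]);


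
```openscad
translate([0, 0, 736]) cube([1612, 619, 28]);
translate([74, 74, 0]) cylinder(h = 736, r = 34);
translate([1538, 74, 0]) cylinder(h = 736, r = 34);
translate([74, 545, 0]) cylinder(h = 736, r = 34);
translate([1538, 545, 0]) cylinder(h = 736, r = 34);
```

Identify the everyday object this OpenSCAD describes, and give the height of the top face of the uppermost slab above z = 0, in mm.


A table. The table height is 764 mm.

A 1612×619×28 slab sits at z = 736 on four Ø68 mm round legs — a table. The top surface is at 736 + 28 = 764 mm.


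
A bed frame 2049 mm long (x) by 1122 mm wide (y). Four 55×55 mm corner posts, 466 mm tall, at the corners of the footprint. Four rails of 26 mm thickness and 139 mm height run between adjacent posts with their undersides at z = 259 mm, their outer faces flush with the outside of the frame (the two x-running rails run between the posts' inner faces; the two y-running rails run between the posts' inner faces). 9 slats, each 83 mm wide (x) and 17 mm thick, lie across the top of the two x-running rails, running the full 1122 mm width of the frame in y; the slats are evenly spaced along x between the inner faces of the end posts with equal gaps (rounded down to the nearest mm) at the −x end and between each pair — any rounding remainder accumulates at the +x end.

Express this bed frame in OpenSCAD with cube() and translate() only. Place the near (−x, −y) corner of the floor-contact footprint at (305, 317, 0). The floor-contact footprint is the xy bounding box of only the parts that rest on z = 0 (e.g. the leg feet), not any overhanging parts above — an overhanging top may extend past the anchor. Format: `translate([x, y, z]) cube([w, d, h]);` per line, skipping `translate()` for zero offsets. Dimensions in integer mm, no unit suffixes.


translate([305, 317, 0]) cube([55, 55, 466]);
translate([305, 1384, 0]) cube([55, 55, 466]);
translate([2299, 317, 0]) cube([55, 55, 466]);
translate([2299, 1384, 0]) cube([55, 55, 466]);
translate([360, 317, 259]) cube([1939, 26, 139]);
translate([360, 1413, 259]) cube([1939, 26, 139]);
translate([305, 372, 259]) cube([26, 1012, 139]);
translate([2328, 372, 259]) cube([26, 1012, 139]);
translate([479, 317, 398]) cube([83, 1122, 17]);
translate([681, 317, 398]) cube([83, 1122, 17]);
translate([883, 317, 398]) cube([83, 1122, 17]);
translate([1085, 317, 398]) cube([83, 1122, 17]);
translate([1287, 317, 398]) cube([83, 1122, 17]);
translate([1489, 317, 398]) cube([83, 1122, 17]);
translate([1691, 317, 398]) cube([83, 1122, 17]);
translate([1893, 317, 398]) cube([83, 1122, 17]);
translate([2095, 317, 398]) cube([83, 1122, 17]);


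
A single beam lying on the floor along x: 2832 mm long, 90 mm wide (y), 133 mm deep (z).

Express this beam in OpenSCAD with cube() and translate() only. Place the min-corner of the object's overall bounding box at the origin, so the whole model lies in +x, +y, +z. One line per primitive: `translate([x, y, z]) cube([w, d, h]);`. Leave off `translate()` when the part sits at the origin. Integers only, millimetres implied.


cube([2832, 90, 133]);


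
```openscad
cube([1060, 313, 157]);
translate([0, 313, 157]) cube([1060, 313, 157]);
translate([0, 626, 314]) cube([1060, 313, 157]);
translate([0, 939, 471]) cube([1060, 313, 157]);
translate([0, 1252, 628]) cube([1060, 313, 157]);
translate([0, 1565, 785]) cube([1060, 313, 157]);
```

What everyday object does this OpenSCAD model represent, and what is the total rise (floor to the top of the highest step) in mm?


A staircase. The total rise is 942 mm.

6 identical blocks, each offset up and back from the previous — a staircase. Each step is 157 mm tall and there are 6 of them, so the total rise is 6 × 157 = 942 mm.


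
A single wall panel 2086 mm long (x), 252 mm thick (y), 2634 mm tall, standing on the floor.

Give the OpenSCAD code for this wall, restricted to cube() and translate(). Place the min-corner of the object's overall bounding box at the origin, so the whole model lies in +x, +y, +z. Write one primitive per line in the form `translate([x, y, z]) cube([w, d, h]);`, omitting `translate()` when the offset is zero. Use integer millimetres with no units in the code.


cube([2086, 252, 2634]);


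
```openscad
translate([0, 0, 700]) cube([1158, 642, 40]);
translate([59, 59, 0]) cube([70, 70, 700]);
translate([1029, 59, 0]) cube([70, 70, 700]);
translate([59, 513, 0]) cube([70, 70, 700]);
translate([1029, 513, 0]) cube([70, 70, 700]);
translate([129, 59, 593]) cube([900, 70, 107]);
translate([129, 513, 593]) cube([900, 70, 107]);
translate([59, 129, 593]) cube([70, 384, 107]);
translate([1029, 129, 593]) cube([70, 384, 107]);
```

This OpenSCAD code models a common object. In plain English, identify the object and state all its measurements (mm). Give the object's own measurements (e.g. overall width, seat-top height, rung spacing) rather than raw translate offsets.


A rectangular dining table. The top is 1158×642×40 mm with its upper surface at z = 740 mm. It stands on four 70×70 mm square legs, each inset 59 mm from the nearest pair of top edges, running from the floor to the underside of the top. Four apron rails, 70 mm thick and 107 mm tall, run between adjacent legs with their top edges flush with the underside of the top and their outer faces flush with the legs' outer faces.


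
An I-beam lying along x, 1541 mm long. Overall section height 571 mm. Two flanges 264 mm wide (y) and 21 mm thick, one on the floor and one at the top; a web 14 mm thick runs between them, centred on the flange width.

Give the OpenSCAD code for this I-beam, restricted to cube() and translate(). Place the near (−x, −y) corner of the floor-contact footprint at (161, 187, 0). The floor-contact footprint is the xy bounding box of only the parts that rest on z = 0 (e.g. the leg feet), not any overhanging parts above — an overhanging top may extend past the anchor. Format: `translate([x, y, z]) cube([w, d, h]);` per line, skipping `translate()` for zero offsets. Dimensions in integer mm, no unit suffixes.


translate([161, 187, 0]) cube([1541, 264, 21]);
translate([161, 312, 21]) cube([1541, 14, 529]);
translate([161, 187, 550]) cube([1541, 264, 21]);


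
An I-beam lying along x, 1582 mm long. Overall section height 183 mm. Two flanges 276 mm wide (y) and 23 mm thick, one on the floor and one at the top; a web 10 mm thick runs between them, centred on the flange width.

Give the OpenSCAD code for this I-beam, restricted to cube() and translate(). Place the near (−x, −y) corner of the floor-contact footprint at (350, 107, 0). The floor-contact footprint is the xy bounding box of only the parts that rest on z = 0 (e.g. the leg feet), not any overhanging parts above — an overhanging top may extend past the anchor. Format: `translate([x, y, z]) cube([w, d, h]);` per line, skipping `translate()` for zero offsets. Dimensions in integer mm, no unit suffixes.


translate([350, 107, 0]) cube([1582, 276, 23]);
translate([350, 240, 23]) cube([1582, 10, 137]);
translate([350, 107, 160]) cube([1582, 276, 23]);


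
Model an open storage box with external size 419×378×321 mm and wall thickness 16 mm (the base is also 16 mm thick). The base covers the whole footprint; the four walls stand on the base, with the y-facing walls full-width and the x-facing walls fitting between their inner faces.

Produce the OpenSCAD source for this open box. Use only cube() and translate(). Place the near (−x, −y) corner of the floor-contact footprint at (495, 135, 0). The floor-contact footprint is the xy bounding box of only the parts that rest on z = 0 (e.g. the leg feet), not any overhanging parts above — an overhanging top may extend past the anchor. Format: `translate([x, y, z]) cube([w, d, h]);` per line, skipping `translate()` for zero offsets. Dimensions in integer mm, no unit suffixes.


translate([495, 135, 0]) cube([419, 378, 16]);
translate([495, 135, 16]) cube([419, 16, 305]);
translate([495, 497, 16]) cube([419, 16, 305]);
translate([495, 151, 16]) cube([16, 346, 305]);
translate([898, 151, 16]) cube([16, 346, 305]);


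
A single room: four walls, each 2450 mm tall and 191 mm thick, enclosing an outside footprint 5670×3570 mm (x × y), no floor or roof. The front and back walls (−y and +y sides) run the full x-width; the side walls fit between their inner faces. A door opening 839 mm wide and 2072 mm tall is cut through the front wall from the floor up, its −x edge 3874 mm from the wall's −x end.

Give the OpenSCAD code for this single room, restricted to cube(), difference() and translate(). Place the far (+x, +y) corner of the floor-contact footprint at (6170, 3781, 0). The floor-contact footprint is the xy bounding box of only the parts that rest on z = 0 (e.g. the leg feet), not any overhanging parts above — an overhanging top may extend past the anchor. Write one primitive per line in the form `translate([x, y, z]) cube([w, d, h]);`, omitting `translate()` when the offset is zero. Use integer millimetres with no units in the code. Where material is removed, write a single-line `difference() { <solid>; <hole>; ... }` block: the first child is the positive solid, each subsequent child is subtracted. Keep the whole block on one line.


difference() { translate([500, 211, 0]) cube([5670, 191, 2450]); translate([4374, 211, 0]) cube([839, 191, 2072]); }
translate([500, 3590, 0]) cube([5670, 191, 2450]);
translate([500, 402, 0]) cube([191, 3188, 2450]);
translate([5979, 402, 0]) cube([191, 3188, 2450]);


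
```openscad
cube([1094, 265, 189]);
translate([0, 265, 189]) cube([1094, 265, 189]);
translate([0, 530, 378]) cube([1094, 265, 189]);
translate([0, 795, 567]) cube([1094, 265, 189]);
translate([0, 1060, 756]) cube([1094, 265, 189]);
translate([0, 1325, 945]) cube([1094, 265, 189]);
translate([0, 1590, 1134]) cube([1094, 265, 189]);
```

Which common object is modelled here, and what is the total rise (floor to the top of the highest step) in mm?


A staircase. The total rise is 1323 mm.

7 identical blocks, each offset up and back from the previous — a staircase. Each step is 189 mm tall and there are 7 of them, so the total rise is 7 × 189 = 1323 mm.


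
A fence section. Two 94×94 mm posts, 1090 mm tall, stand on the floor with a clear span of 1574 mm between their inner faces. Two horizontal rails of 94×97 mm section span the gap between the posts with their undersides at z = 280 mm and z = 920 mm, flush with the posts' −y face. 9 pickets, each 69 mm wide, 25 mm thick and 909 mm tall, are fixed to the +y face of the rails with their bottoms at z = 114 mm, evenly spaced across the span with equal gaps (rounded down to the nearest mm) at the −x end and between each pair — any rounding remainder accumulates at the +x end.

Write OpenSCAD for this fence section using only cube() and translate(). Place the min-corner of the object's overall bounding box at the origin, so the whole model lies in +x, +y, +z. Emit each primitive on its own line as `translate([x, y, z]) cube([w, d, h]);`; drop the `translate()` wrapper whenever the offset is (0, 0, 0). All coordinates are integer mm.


cube([94, 94, 1090]);
translate([1668, 0, 0]) cube([94, 94, 1090]);
translate([94, 0, 280]) cube([1574, 94, 97]);
translate([94, 0, 920]) cube([1574, 94, 97]);
translate([189, 94, 114]) cube([69, 25, 909]);
translate([353, 94, 114]) cube([69, 25, 909]);
translate([517, 94, 114]) cube([69, 25, 909]);
translate([681, 94, 114]) cube([69, 25, 909]);
translate([845, 94, 114]) cube([69, 25, 909]);
translate([1009, 94, 114]) cube([69, 25, 909]);
translate([1173, 94, 114]) cube([69, 25, 909]);
translate([1337, 94, 114]) cube([69, 25, 909]);
translate([1501, 94, 114]) cube([69, 25, 909]);


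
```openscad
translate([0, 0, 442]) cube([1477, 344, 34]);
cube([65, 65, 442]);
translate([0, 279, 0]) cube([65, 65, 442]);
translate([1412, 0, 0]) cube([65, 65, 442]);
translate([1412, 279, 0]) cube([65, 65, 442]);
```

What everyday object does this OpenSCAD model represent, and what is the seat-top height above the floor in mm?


A bench. The seat-top height is 476 mm.

A long slab on four corner posts — a bench. The slab sits at z = 442 with thickness 34, so the top is 442 + 34 = 476 mm.


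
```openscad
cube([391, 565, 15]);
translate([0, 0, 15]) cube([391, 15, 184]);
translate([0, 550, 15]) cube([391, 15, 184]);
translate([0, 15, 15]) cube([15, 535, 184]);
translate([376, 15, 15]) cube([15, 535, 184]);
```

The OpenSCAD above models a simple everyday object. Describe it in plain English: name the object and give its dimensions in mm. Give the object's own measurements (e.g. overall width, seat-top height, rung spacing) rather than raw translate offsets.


An open-topped rectangular box: outside dimensions 391×565×199 mm, with a uniform wall and base thickness of 15 mm. The base is a full 391×565 slab on the floor; four walls sit on top of the base. The front and back walls (the −y and +y sides) span the full width; the two side walls fit between them.


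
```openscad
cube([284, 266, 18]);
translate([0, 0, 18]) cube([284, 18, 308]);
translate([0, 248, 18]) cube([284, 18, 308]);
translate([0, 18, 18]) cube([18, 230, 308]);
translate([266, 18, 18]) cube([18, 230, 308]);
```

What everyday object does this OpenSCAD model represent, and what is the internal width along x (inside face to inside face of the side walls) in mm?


An open box. The internal width is 248 mm.

A 284×266 base slab with four walls standing on it — an open box. The base is 284 mm wide and the walls are 18 mm thick, so the internal width is 284 − 2 × 18 = 248 mm.


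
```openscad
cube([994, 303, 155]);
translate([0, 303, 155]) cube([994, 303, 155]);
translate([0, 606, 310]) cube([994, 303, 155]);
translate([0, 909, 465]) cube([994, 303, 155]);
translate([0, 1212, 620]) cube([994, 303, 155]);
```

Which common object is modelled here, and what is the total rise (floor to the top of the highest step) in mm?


A staircase. The total rise is 775 mm.

5 identical blocks, each offset up and back from the previous — a staircase. Each step is 155 mm tall and there are 5 of them, so the total rise is 5 × 155 = 775 mm.


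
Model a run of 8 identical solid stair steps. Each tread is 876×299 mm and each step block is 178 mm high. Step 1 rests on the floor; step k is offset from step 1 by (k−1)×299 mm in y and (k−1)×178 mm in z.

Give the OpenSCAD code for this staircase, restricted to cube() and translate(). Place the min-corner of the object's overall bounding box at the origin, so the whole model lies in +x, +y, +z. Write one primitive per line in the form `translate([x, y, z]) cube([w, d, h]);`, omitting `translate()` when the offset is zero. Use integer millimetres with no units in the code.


cube([876, 299, 178]);
translate([0, 299, 178]) cube([876, 299, 178]);
translate([0, 598, 356]) cube([876, 299, 178]);
translate([0, 897, 534]) cube([876, 299, 178]);
translate([0, 1196, 712]) cube([876, 299, 178]);
translate([0, 1495, 890]) cube([876, 299, 178]);
translate([0, 1794, 1068]) cube([876, 299, 178]);
translate([0, 2093, 1246]) cube([876, 299, 178]);


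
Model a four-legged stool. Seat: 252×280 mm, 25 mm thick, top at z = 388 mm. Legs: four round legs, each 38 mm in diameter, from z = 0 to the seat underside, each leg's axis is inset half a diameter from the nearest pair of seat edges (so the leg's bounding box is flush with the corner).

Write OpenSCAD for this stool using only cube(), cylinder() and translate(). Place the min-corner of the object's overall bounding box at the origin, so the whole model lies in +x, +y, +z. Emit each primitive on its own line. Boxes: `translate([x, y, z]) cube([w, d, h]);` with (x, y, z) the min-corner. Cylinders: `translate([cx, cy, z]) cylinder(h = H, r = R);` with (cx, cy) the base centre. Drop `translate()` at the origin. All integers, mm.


translate([0, 0, 363]) cube([252, 280, 25]);
translate([19, 19, 0]) cylinder(h = 363, r = 19);
translate([233, 19, 0]) cylinder(h = 363, r = 19);
translate([19, 261, 0]) cylinder(h = 363, r = 19);
translate([233, 261, 0]) cylinder(h = 363, r = 19);


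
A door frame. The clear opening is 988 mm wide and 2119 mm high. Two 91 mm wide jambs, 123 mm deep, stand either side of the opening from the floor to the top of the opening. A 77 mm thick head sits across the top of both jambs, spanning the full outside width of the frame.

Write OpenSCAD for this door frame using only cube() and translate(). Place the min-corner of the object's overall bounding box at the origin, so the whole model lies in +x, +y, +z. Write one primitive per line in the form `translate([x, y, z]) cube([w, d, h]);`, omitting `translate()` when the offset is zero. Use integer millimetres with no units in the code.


cube([91, 123, 2119]);
translate([1079, 0, 0]) cube([91, 123, 2119]);
translate([0, 0, 2119]) cube([1170, 123, 77]);


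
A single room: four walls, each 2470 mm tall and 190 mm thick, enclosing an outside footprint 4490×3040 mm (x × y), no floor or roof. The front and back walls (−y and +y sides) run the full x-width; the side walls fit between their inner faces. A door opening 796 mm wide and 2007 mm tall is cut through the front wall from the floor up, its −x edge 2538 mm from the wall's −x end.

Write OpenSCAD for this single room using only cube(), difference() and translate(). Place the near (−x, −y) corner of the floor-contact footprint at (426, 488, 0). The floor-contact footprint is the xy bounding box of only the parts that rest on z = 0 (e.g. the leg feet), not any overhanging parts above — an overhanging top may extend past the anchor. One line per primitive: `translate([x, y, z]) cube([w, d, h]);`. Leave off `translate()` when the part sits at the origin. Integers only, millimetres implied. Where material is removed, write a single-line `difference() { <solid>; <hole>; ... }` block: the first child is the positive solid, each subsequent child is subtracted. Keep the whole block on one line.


difference() { translate([426, 488, 0]) cube([4490, 190, 2470]); translate([2964, 488, 0]) cube([796, 190, 2007]); }
translate([426, 3338, 0]) cube([4490, 190, 2470]);
translate([426, 678, 0]) cube([190, 2660, 2470]);
translate([4726, 678, 0]) cube([190, 2660, 2470]);


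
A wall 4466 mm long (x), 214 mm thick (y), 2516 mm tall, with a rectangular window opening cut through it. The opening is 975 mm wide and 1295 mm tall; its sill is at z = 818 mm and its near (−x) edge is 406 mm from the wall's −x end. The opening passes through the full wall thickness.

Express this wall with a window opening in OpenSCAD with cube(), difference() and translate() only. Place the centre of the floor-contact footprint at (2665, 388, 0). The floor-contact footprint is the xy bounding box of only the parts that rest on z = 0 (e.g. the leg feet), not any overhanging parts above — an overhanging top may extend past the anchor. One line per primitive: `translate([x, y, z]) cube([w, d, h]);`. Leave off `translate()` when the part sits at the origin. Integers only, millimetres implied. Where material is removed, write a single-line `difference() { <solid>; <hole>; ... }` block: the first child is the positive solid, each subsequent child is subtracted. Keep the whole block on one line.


difference() { translate([432, 281, 0]) cube([4466, 214, 2516]); translate([838, 281, 818]) cube([975, 214, 1295]); }


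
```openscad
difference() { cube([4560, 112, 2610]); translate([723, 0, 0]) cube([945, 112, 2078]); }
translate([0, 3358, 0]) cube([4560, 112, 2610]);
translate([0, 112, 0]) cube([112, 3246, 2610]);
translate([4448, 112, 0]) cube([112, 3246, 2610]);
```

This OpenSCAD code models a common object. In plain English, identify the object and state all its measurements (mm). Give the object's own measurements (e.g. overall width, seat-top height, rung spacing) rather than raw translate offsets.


A single room: four walls, each 2610 mm tall and 112 mm thick, enclosing an outside footprint 4560×3470 mm (x × y), no floor or roof. The front and back walls (−y and +y sides) run the full x-width; the side walls fit between their inner faces. A door opening 945 mm wide and 2078 mm tall is cut through the front wall from the floor up, its −x edge 723 mm from the wall's −x end.


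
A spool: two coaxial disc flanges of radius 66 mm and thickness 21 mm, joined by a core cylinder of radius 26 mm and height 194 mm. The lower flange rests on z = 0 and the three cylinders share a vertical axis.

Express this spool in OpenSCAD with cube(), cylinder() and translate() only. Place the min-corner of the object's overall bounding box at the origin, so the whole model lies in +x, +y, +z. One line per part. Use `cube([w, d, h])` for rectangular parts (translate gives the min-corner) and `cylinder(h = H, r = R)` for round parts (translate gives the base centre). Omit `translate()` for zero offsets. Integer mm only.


translate([66, 66, 0]) cylinder(h = 21, r = 66);
translate([66, 66, 21]) cylinder(h = 194, r = 26);
translate([66, 66, 215]) cylinder(h = 21, r = 66);


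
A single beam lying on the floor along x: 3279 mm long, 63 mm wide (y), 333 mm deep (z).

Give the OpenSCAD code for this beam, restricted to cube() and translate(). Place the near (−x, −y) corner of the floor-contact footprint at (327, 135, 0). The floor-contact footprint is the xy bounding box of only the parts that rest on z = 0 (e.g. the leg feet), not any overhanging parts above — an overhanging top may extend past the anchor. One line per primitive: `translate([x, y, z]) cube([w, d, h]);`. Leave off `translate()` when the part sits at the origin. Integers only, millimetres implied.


translate([327, 135, 0]) cube([3279, 63, 333]);


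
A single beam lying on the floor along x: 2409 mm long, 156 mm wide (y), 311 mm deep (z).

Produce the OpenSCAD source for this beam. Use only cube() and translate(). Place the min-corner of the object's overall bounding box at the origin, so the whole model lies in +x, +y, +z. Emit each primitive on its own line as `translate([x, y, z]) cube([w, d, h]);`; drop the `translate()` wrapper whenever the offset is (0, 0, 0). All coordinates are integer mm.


cube([2409, 156, 311]);


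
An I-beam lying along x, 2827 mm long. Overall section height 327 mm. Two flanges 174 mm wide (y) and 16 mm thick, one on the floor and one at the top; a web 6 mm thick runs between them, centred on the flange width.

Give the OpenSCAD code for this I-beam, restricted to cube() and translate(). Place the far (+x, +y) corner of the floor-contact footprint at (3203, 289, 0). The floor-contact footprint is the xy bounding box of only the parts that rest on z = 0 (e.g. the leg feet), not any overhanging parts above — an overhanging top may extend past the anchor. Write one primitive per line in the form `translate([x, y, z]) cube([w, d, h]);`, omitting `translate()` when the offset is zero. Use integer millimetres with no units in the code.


translate([376, 115, 0]) cube([2827, 174, 16]);
translate([376, 199, 16]) cube([2827, 6, 295]);
translate([376, 115, 311]) cube([2827, 174, 16]);


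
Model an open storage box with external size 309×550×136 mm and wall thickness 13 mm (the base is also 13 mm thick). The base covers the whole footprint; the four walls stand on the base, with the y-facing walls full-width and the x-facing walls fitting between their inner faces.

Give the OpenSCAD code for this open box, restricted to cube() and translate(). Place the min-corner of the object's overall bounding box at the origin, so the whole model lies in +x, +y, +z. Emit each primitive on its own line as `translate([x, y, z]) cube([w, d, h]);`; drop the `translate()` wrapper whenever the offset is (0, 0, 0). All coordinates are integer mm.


cube([309, 550, 13]);
translate([0, 0, 13]) cube([309, 13, 123]);
translate([0, 537, 13]) cube([309, 13, 123]);
translate([0, 13, 13]) cube([13, 524, 123]);
translate([296, 13, 13]) cube([13, 524, 123]);


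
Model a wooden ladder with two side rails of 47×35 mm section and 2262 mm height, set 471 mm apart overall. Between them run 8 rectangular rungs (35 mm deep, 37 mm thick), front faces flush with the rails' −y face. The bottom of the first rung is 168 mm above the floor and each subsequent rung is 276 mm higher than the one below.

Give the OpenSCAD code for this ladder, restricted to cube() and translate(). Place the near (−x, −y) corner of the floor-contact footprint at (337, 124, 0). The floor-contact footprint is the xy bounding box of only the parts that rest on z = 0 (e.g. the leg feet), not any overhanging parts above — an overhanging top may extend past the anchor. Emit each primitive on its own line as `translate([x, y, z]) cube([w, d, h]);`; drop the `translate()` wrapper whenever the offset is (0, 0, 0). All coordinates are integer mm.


translate([337, 124, 0]) cube([47, 35, 2262]);
translate([761, 124, 0]) cube([47, 35, 2262]);
translate([384, 124, 168]) cube([377, 35, 37]);
translate([384, 124, 444]) cube([377, 35, 37]);
translate([384, 124, 720]) cube([377, 35, 37]);
translate([384, 124, 996]) cube([377, 35, 37]);
translate([384, 124, 1272]) cube([377, 35, 37]);
translate([384, 124, 1548]) cube([377, 35, 37]);
translate([384, 124, 1824]) cube([377, 35, 37]);
translate([384, 124, 2100]) cube([377, 35, 37]);
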